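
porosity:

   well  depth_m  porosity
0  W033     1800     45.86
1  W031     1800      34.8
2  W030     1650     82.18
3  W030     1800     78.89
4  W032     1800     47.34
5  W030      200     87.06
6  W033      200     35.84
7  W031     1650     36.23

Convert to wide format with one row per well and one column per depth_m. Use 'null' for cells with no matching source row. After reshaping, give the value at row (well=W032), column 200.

null

No long-format row has well=W032 and depth_m=200, so the cell is null.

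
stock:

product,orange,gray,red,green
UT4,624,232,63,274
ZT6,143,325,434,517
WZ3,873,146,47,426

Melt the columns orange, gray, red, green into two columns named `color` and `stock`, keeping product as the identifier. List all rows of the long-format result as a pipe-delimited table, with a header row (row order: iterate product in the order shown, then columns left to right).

Each (product, column) pair becomes one row: 3 × 4 = 12 rows.
For example, (UT4, orange) → stock=624.

| product | color | stock |
| UT4 | orange | 624 |
| UT4 | gray | 232 |
| UT4 | red | 63 |
| UT4 | green | 274 |
| ZT6 | orange | 143 |
| ZT6 | gray | 325 |
| ZT6 | red | 434 |
| ZT6 | green | 517 |
| WZ3 | orange | 873 |
| WZ3 | gray | 146 |
| WZ3 | red | 47 |
| WZ3 | green | 426 |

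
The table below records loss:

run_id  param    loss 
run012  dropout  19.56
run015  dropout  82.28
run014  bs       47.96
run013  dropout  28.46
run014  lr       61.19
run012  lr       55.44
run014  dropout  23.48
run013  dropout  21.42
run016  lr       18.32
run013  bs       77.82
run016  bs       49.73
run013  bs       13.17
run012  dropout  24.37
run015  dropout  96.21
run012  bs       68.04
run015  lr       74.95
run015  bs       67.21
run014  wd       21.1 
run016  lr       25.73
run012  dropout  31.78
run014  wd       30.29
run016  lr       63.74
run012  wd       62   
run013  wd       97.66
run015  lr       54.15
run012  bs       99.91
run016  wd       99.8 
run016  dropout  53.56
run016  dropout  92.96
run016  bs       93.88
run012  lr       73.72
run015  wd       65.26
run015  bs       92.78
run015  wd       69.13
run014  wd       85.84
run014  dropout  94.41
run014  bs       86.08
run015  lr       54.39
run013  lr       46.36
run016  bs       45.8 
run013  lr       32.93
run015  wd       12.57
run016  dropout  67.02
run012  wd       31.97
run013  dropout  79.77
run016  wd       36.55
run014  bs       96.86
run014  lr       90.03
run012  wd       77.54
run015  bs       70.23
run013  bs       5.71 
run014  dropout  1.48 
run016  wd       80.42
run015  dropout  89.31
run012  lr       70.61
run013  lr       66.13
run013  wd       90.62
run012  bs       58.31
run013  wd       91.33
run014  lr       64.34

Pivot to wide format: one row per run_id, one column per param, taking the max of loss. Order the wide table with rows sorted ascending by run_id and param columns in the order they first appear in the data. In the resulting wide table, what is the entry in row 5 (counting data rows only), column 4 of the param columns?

99.8

With rows sorted ascending by run_id, row 5 is run_id=run016. param columns in first-appearance order: dropout, bs, lr, wd; column 4 is wd.
Long rows with run_id=run016, param=wd: max(99.8, 36.55, 80.42) = 99.8.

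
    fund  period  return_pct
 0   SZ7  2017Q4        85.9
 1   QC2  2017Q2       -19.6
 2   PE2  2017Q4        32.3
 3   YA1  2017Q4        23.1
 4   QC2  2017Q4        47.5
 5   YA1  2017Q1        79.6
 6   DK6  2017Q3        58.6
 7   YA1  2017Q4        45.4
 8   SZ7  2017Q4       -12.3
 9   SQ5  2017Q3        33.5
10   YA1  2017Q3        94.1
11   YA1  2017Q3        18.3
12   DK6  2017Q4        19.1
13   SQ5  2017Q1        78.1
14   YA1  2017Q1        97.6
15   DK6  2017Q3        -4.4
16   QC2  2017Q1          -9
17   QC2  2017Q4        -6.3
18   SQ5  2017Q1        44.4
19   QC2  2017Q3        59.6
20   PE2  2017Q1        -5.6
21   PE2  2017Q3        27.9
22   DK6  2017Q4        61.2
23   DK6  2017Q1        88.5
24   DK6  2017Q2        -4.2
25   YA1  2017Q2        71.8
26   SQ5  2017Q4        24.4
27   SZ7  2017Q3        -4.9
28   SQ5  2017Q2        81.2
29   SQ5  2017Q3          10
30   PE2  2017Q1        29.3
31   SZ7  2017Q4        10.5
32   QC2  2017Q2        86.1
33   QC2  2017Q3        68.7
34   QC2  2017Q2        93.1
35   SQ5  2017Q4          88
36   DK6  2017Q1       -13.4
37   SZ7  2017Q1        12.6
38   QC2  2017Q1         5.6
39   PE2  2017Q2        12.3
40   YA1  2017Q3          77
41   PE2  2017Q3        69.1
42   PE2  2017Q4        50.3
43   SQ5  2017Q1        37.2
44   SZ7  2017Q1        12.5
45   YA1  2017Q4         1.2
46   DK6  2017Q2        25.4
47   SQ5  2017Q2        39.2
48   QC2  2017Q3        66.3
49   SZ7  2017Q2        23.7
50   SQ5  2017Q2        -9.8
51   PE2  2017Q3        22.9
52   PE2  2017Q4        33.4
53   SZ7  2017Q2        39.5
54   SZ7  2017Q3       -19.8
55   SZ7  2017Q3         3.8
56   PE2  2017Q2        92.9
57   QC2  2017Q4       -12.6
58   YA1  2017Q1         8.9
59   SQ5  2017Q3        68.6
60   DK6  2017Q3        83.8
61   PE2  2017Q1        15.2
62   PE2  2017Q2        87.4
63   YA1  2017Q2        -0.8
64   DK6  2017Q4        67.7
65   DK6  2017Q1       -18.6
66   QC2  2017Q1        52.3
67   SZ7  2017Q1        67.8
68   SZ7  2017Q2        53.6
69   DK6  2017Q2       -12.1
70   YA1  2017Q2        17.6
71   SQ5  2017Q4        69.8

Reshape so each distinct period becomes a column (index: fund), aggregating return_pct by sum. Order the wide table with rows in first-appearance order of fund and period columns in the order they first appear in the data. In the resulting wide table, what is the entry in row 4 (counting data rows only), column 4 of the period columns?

With rows in first-appearance order of fund, row 4 is fund=YA1. period columns in first-appearance order: 2017Q4, 2017Q2, 2017Q1, 2017Q3; column 4 is 2017Q3.
Long rows with fund=YA1, period=2017Q3: 94.1 + 18.3 + 77 = 189.4.

189.4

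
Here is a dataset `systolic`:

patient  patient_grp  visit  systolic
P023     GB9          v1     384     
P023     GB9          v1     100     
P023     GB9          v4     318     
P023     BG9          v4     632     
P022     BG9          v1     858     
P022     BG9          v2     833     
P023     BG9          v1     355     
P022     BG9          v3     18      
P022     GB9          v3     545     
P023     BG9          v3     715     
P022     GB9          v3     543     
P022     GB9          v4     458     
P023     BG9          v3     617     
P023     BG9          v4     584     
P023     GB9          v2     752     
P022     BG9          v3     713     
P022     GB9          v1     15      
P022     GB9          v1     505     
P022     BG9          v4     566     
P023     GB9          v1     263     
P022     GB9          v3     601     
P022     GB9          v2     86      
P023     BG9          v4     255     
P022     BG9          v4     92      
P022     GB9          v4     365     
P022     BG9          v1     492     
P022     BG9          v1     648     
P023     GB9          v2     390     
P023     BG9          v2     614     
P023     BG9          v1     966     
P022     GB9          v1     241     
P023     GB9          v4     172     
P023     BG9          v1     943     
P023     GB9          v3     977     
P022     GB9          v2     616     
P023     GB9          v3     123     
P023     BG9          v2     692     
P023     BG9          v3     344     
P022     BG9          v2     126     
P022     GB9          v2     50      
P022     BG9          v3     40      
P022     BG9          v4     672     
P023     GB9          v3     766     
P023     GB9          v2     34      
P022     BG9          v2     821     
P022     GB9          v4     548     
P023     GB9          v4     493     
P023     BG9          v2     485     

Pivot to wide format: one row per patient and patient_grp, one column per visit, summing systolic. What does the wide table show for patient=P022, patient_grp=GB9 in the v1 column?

761

Rows with patient=P022, patient_grp=GB9 and visit=v1: systolic values are 15, 505, 241.
15 + 505 + 241 = 761.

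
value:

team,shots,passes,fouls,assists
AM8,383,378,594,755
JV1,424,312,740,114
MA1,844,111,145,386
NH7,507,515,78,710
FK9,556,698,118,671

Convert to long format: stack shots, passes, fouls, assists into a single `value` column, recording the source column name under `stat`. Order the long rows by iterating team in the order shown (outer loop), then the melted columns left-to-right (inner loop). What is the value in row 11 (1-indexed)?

20 rows total (5 × 4). Row 11: index ⌊(11-1)/4⌋ = 2 into team → MA1; (11-1) mod 4 = 2 into the melted columns → fouls.
So row 11 is (MA1, fouls, 145); value = 145.

145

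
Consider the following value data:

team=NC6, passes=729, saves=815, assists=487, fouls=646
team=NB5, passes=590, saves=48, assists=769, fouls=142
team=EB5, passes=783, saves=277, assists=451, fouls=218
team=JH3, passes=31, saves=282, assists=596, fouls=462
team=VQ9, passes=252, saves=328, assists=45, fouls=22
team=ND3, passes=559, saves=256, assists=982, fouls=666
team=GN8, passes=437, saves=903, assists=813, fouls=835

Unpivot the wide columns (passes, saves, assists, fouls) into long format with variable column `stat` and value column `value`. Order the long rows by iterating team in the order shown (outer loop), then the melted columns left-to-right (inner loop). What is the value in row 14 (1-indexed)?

282

28 rows total (7 × 4). Row 14: index ⌊(14-1)/4⌋ = 3 into team → JH3; (14-1) mod 4 = 1 into the melted columns → saves.
So row 14 is (JH3, saves, 282); value = 282.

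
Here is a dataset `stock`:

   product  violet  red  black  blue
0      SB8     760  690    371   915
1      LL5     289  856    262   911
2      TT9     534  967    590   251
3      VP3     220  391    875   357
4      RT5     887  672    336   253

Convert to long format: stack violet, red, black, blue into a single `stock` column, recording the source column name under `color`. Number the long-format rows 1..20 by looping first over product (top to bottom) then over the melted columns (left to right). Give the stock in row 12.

20 rows total (5 × 4). Row 12: index ⌊(12-1)/4⌋ = 2 into product → TT9; (12-1) mod 4 = 3 into the melted columns → blue.
So row 12 is (TT9, blue, 251); stock = 251.

251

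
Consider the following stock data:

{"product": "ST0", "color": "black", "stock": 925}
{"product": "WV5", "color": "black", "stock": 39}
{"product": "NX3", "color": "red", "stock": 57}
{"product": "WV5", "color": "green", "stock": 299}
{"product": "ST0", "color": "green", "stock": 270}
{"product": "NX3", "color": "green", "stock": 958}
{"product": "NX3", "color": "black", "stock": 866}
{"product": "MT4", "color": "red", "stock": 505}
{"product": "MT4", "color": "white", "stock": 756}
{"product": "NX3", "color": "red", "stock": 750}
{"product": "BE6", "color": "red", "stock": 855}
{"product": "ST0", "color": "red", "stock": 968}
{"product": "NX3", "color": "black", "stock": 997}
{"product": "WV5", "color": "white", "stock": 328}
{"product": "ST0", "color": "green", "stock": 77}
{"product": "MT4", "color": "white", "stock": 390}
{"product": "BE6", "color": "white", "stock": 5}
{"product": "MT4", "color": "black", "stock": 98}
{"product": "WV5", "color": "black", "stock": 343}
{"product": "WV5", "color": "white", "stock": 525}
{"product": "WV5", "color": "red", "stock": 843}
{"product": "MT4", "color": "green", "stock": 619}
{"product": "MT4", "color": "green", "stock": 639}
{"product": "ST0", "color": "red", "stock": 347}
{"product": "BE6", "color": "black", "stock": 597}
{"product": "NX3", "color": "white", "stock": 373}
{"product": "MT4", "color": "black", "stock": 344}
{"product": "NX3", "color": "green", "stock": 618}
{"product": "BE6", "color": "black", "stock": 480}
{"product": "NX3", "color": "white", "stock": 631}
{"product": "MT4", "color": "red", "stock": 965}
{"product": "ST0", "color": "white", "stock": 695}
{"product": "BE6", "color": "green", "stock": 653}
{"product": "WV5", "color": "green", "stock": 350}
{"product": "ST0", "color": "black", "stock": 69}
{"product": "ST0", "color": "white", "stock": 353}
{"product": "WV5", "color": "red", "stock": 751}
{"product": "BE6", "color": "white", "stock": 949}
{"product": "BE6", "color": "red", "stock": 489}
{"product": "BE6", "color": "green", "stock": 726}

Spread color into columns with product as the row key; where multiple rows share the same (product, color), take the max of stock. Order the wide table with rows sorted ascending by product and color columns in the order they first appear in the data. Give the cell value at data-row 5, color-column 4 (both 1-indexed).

With rows sorted ascending by product, row 5 is product=WV5. color columns in first-appearance order: black, red, green, white; column 4 is white.
Long rows with product=WV5, color=white: max(328, 525) = 525.

525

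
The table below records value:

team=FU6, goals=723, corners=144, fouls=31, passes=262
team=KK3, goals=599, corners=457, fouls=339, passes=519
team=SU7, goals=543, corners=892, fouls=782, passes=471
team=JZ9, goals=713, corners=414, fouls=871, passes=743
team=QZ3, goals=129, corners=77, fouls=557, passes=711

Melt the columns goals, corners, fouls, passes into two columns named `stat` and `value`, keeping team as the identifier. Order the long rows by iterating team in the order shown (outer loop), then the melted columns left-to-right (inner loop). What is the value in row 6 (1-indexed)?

20 rows total (5 × 4). Row 6: index ⌊(6-1)/4⌋ = 1 into team → KK3; (6-1) mod 4 = 1 into the melted columns → corners.
So row 6 is (KK3, corners, 457); value = 457.

457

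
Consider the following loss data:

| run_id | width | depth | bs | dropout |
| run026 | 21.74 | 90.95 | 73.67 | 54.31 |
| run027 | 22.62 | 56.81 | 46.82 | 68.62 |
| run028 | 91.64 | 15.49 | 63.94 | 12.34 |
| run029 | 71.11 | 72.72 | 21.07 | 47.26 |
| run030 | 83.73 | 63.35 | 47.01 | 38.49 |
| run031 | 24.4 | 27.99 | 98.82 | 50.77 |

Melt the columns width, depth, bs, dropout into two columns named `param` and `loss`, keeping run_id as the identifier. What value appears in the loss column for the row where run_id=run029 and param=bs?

Unpivoting turns each (run_id, wide-column) pair into one long row.
The wide cell at row run029, column bs holds 21.07, so the long row (run029, bs) has loss=21.07.

21.07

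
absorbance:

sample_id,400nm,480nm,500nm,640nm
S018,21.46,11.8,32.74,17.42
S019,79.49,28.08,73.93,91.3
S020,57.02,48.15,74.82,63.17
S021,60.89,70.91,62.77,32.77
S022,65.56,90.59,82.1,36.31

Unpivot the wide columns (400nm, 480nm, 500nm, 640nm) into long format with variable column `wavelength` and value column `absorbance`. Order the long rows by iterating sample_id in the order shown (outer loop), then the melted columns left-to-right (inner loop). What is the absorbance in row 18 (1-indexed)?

90.59

20 rows total (5 × 4). Row 18: index ⌊(18-1)/4⌋ = 4 into sample_id → S022; (18-1) mod 4 = 1 into the melted columns → 480nm.
So row 18 is (S022, 480nm, 90.59); absorbance = 90.59.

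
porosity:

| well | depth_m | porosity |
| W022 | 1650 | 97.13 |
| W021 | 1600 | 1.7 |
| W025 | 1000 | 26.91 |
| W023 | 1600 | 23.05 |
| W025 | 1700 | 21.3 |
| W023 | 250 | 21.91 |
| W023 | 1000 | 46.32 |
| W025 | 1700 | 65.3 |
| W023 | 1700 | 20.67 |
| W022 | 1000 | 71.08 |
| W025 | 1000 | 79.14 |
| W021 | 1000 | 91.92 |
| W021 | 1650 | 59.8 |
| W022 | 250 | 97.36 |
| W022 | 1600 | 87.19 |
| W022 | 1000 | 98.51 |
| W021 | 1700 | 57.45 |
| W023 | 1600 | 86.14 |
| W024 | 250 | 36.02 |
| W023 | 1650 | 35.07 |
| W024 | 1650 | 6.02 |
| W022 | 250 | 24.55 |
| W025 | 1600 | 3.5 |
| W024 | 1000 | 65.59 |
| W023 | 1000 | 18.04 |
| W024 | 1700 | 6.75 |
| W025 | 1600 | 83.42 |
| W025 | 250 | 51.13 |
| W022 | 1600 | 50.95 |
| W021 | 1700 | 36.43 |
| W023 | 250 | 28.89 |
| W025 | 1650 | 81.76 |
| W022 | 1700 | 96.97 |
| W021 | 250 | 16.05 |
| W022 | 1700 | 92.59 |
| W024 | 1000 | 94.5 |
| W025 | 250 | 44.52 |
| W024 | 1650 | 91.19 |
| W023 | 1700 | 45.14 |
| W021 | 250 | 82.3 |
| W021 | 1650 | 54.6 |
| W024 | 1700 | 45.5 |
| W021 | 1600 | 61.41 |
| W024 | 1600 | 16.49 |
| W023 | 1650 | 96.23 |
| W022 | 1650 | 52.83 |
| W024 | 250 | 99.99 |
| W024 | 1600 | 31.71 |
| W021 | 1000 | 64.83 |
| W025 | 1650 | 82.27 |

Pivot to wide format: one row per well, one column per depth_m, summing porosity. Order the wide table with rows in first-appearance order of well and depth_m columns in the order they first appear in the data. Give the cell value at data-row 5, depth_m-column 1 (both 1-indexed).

97.21

With rows in first-appearance order of well, row 5 is well=W024. depth_m columns in first-appearance order: 1650, 1600, 1000, 1700, 250; column 1 is 1650.
Long rows with well=W024, depth_m=1650: 6.02 + 91.19 = 97.21.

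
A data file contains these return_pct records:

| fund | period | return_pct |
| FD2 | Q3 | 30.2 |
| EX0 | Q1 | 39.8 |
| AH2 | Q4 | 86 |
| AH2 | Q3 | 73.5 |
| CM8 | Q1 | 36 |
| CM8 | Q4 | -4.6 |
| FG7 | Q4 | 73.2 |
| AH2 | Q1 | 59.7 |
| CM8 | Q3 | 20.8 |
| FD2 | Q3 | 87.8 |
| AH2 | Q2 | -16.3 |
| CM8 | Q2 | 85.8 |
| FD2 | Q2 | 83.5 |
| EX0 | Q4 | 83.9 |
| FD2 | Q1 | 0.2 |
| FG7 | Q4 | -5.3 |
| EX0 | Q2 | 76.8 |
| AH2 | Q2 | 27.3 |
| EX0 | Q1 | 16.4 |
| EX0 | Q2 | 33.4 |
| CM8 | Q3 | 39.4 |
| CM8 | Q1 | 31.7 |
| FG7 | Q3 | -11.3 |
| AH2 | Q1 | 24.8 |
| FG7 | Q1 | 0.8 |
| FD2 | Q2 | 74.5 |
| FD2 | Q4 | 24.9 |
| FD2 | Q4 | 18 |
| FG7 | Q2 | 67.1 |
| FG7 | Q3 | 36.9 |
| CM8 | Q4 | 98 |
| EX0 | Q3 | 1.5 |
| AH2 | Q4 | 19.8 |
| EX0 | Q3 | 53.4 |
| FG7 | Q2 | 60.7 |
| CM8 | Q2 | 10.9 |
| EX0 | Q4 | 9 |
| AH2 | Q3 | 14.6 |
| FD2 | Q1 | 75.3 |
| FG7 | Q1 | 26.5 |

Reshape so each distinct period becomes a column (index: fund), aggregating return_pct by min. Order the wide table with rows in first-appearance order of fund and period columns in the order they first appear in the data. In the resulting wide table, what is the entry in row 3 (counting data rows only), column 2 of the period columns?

With rows in first-appearance order of fund, row 3 is fund=AH2. period columns in first-appearance order: Q3, Q1, Q4, Q2; column 2 is Q1.
Long rows with fund=AH2, period=Q1: min(59.7, 24.8) = 24.8.

24.8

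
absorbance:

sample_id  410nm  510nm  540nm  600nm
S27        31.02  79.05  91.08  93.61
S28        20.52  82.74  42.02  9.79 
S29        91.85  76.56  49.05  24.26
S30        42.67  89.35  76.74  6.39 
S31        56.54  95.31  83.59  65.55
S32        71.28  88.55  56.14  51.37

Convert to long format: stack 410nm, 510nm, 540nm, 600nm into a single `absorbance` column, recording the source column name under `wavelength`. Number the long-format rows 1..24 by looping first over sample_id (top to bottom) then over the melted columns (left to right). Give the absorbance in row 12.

24 rows total (6 × 4). Row 12: index ⌊(12-1)/4⌋ = 2 into sample_id → S29; (12-1) mod 4 = 3 into the melted columns → 600nm.
So row 12 is (S29, 600nm, 24.26); absorbance = 24.26.

24.26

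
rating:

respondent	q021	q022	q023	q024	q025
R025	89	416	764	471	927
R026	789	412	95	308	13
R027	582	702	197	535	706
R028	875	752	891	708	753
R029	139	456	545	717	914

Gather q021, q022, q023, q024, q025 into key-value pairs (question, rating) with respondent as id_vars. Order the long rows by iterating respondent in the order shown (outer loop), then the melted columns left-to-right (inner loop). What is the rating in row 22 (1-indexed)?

25 rows total (5 × 5). Row 22: index ⌊(22-1)/5⌋ = 4 into respondent → R029; (22-1) mod 5 = 1 into the melted columns → q022.
So row 22 is (R029, q022, 456); rating = 456.

456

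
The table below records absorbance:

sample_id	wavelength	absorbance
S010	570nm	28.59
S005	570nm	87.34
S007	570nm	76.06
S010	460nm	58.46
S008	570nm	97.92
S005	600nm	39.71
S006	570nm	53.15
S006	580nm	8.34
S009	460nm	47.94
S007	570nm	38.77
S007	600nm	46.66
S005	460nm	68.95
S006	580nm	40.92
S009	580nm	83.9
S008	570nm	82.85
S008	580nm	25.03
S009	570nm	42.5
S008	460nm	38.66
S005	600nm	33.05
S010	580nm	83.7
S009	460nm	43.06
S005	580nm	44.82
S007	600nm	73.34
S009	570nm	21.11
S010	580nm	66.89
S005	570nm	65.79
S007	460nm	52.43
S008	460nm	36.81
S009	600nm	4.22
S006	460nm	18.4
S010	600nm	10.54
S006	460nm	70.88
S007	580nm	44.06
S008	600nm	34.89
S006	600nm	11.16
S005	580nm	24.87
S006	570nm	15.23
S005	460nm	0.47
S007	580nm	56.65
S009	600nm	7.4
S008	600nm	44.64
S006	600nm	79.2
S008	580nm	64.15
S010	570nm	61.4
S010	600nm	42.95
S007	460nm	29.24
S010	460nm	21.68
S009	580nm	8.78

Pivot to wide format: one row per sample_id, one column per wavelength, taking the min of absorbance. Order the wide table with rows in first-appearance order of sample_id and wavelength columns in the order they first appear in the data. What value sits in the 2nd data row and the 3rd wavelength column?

With rows in first-appearance order of sample_id, row 2 is sample_id=S005. wavelength columns in first-appearance order: 570nm, 460nm, 600nm, 580nm; column 3 is 600nm.
Long rows with sample_id=S005, wavelength=600nm: min(39.71, 33.05) = 33.05.

33.05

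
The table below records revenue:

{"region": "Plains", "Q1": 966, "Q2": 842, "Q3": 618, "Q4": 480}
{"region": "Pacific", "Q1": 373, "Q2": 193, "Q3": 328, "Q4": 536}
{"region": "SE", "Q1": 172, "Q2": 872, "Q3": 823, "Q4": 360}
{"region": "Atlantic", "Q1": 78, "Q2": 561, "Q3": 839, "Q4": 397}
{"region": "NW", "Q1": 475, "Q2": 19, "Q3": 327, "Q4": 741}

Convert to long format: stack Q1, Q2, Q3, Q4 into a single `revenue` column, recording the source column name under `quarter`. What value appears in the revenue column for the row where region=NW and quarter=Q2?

Unpivoting turns each (region, wide-column) pair into one long row.
The wide cell at row NW, column Q2 holds 19, so the long row (NW, Q2) has revenue=19.

19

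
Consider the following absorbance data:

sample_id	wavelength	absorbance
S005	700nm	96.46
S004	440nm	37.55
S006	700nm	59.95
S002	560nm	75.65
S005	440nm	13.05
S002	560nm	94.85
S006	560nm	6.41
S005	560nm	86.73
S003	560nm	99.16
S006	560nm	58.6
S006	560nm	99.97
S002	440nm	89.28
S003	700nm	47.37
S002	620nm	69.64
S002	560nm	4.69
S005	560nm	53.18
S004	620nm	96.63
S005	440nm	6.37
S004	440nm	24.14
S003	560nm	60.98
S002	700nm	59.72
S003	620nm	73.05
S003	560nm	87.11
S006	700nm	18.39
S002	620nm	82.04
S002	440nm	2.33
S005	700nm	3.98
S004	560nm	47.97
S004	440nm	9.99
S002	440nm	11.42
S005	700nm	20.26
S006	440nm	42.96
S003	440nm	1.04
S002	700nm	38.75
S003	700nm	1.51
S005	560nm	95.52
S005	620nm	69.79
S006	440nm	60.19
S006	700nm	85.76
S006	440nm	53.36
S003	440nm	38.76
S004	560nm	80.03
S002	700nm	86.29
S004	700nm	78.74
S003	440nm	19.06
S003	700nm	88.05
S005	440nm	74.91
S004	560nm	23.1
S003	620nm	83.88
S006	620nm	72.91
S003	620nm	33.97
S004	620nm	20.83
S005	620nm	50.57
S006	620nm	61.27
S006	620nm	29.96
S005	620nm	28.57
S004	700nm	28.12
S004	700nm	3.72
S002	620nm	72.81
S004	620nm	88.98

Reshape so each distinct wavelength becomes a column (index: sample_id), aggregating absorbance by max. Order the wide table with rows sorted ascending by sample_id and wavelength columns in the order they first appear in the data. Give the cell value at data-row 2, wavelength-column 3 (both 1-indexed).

99.16

With rows sorted ascending by sample_id, row 2 is sample_id=S003. wavelength columns in first-appearance order: 700nm, 440nm, 560nm, 620nm; column 3 is 560nm.
Long rows with sample_id=S003, wavelength=560nm: max(99.16, 60.98, 87.11) = 99.16.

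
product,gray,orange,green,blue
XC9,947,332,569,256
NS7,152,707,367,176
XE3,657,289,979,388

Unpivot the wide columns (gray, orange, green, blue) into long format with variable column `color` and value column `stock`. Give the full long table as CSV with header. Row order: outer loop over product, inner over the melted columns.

Each (product, column) pair becomes one row: 3 × 4 = 12 rows.
For example, (XC9, gray) → stock=947.

product,color,stock
XC9,gray,947
XC9,orange,332
XC9,green,569
XC9,blue,256
NS7,gray,152
NS7,orange,707
NS7,green,367
NS7,blue,176
XE3,gray,657
XE3,orange,289
XE3,green,979
XE3,blue,388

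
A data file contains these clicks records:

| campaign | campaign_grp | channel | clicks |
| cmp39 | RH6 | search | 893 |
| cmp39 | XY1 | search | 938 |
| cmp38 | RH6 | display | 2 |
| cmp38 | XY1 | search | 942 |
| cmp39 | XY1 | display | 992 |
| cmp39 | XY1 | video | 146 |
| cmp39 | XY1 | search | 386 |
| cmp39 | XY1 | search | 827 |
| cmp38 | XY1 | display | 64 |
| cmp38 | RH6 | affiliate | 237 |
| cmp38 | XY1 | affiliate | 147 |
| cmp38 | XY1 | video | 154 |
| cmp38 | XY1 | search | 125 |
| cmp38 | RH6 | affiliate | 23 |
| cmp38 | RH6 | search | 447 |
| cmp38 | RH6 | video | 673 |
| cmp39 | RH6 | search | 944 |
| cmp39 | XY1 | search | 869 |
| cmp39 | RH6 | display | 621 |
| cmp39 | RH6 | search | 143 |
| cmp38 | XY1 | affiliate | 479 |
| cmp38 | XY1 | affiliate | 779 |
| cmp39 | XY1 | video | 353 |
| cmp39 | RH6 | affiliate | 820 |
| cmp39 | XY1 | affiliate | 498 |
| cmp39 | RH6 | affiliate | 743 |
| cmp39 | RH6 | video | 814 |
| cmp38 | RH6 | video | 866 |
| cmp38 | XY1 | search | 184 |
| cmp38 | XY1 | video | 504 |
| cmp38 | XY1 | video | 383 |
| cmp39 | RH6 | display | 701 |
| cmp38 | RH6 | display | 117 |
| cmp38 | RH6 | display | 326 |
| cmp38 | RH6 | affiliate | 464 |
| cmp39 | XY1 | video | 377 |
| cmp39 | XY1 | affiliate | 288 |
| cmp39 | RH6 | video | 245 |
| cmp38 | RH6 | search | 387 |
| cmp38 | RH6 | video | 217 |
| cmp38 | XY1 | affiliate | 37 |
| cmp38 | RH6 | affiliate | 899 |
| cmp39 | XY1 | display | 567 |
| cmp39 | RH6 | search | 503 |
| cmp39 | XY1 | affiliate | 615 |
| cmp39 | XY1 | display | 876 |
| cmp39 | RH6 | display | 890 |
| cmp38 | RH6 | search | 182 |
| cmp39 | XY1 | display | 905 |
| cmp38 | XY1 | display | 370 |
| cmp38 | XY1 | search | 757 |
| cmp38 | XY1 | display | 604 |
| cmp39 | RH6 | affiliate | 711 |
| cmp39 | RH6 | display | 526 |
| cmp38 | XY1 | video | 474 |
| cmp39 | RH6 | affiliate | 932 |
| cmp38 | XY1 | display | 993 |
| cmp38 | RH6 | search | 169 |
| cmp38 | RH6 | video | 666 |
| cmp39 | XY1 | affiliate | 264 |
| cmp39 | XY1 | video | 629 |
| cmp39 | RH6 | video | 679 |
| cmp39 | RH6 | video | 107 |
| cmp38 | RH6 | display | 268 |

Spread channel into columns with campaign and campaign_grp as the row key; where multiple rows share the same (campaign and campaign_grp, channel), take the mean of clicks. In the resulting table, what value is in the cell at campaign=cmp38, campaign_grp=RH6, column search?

296.25

Rows with campaign=cmp38, campaign_grp=RH6 and channel=search: clicks values are 447, 387, 182, 169.
(447 + 387 + 182 + 169) / 4 = 296.25.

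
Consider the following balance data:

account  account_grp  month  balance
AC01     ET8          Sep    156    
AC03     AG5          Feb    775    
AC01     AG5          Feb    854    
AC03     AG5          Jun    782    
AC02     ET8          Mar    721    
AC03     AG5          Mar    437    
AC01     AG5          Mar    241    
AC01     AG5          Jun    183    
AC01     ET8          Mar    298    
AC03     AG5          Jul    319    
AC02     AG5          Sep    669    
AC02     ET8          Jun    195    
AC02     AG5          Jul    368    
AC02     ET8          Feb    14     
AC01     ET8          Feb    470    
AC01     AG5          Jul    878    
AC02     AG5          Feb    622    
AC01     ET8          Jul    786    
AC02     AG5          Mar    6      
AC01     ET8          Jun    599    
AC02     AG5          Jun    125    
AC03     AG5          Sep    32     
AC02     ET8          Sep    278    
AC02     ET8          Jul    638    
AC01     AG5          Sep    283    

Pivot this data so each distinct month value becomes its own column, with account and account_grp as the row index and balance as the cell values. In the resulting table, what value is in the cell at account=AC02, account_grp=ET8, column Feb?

Wide layout: rows indexed by account and account_grp, columns are the 5 distinct month values (Sep, Feb, Jun, Mar, Jul).
Cell (account=AC02, account_grp=ET8, month=Feb) draws from the long row where account=AC02, account_grp=ET8 and month=Feb, which has balance=14.

14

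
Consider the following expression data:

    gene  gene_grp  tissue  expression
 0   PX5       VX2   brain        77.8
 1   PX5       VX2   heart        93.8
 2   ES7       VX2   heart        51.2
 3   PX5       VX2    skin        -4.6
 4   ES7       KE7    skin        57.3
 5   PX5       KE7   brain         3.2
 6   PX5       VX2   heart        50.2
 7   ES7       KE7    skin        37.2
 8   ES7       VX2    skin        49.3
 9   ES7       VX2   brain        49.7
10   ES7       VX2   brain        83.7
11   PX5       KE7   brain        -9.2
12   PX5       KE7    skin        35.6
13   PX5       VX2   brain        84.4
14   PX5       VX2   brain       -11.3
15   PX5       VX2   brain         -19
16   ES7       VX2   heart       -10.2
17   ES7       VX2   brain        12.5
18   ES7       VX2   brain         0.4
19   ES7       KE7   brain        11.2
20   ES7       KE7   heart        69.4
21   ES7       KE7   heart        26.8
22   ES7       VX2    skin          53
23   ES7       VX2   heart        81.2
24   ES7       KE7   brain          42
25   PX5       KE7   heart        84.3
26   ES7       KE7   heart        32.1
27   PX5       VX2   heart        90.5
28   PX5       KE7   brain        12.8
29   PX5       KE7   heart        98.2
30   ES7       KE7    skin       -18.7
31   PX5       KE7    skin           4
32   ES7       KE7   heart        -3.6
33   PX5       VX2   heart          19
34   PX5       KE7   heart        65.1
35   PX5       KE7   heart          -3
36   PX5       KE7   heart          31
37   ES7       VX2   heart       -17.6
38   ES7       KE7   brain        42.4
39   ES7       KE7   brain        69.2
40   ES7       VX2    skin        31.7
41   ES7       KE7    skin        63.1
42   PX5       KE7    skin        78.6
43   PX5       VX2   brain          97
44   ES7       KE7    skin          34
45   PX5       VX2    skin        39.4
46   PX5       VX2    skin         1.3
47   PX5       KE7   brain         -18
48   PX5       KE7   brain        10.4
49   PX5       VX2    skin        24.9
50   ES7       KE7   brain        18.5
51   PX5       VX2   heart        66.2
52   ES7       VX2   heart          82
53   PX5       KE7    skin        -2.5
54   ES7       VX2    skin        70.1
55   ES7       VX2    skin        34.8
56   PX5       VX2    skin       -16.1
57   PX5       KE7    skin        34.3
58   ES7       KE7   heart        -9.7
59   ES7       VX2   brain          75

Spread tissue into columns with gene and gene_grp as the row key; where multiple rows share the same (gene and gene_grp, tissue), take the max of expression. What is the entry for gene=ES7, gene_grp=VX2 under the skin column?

Rows with gene=ES7, gene_grp=VX2 and tissue=skin: expression values are 49.3, 53, 31.7, 70.1, 34.8.
max(49.3, 53, 31.7, 70.1, 34.8) = 70.1.

70.1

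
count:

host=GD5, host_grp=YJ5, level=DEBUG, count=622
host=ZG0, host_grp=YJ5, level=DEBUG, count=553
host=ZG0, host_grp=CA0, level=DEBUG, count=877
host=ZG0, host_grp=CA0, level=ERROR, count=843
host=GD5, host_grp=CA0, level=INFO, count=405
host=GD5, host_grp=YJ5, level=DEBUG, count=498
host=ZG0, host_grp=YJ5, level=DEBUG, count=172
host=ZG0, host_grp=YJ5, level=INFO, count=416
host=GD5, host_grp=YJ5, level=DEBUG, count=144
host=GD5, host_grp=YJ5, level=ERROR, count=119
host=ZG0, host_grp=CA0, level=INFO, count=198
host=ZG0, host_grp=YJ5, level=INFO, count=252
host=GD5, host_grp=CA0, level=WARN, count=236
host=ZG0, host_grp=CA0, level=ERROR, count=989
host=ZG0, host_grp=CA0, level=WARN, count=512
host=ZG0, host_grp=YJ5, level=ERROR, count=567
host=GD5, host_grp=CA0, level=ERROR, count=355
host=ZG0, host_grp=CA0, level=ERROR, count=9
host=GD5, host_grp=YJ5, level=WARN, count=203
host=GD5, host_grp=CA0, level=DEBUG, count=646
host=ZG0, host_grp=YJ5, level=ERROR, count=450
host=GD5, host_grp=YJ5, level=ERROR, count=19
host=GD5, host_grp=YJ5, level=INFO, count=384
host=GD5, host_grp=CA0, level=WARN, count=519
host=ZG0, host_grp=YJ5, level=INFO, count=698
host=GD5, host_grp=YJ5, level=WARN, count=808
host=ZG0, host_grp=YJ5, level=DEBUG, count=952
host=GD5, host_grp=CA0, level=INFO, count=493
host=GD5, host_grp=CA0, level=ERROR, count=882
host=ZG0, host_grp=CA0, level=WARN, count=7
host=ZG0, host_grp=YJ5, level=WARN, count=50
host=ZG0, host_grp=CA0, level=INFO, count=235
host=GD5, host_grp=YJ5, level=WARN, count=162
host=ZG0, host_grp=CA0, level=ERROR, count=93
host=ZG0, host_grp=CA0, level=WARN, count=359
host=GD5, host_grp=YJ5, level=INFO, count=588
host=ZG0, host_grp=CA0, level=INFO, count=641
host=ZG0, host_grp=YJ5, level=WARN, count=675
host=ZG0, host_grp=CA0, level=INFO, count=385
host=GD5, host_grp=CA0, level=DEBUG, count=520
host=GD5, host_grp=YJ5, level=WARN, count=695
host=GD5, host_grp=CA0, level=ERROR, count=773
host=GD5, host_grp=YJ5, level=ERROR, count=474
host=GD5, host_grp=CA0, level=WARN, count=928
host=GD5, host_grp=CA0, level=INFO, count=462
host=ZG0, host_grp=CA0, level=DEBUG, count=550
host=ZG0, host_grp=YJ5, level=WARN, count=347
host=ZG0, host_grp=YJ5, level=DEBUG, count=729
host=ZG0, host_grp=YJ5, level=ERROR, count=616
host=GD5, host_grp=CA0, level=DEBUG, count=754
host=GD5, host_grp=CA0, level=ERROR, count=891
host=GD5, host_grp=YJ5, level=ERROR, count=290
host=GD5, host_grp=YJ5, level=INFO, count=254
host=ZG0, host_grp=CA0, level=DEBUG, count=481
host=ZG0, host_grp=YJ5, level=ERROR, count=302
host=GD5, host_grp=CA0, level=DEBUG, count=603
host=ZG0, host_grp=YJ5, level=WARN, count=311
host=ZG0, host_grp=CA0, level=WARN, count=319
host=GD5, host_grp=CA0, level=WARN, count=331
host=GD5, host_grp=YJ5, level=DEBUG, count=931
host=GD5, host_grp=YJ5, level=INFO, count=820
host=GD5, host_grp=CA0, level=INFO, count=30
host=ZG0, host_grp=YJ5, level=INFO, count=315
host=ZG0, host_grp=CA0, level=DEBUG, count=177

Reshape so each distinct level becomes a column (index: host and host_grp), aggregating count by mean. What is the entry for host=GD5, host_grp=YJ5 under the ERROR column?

Rows with host=GD5, host_grp=YJ5 and level=ERROR: count values are 119, 19, 474, 290.
(119 + 19 + 474 + 290) / 4 = 225.50.

225.50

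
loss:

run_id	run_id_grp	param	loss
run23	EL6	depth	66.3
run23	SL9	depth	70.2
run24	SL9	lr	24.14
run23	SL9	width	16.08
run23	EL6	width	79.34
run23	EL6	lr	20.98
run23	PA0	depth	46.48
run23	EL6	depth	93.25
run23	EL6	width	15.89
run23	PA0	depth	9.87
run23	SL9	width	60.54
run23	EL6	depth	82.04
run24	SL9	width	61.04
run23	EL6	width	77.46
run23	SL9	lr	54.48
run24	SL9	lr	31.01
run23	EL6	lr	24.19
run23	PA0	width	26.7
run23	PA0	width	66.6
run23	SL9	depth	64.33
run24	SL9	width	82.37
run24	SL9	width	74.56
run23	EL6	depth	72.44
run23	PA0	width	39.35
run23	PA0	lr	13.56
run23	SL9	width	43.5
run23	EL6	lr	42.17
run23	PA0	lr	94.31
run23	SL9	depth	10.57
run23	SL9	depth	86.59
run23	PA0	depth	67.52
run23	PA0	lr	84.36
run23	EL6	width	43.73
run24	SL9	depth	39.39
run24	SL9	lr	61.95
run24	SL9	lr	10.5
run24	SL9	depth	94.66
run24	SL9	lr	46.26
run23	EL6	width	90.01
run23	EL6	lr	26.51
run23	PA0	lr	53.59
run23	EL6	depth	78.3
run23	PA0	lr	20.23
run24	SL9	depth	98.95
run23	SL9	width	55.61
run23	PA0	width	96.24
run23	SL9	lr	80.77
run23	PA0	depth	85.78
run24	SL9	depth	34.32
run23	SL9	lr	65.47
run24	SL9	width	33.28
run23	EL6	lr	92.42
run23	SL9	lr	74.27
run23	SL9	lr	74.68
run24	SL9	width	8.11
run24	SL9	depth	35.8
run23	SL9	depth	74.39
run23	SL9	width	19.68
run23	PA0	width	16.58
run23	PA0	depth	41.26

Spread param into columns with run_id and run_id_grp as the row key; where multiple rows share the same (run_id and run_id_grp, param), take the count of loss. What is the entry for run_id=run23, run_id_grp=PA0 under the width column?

5

Rows with run_id=run23, run_id_grp=PA0 and param=width: loss values are 26.7, 66.6, 39.35, 96.24, 16.58.
5 rows match — count = 5.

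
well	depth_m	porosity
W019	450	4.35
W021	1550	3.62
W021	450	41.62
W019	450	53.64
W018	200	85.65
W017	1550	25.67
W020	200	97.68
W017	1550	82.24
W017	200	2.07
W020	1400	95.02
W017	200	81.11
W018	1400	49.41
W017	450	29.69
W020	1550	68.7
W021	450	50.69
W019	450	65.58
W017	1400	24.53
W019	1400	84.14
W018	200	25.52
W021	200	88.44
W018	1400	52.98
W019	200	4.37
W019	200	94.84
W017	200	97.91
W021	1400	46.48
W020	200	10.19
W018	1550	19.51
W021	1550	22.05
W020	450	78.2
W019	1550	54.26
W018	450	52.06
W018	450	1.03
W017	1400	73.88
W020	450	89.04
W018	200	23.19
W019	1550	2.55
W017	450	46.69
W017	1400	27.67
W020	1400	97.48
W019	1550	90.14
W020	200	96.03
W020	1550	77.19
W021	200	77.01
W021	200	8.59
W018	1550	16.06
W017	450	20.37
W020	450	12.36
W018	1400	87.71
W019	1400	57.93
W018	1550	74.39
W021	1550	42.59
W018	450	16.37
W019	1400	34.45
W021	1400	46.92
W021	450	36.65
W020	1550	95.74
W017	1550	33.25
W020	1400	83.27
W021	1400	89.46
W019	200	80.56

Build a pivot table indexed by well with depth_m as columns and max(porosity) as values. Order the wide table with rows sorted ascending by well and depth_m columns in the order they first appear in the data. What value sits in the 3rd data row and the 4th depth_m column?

84.14

With rows sorted ascending by well, row 3 is well=W019. depth_m columns in first-appearance order: 450, 1550, 200, 1400; column 4 is 1400.
Long rows with well=W019, depth_m=1400: max(84.14, 57.93, 34.45) = 84.14.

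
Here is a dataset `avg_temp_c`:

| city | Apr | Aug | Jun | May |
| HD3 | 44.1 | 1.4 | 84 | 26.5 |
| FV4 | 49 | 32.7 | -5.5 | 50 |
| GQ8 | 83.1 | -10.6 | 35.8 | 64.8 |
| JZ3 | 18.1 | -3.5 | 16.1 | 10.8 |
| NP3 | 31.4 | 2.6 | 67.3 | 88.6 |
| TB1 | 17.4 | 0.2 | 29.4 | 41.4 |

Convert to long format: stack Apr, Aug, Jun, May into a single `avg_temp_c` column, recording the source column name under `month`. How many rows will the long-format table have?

24

6 city values × 4 melted columns = 24 rows.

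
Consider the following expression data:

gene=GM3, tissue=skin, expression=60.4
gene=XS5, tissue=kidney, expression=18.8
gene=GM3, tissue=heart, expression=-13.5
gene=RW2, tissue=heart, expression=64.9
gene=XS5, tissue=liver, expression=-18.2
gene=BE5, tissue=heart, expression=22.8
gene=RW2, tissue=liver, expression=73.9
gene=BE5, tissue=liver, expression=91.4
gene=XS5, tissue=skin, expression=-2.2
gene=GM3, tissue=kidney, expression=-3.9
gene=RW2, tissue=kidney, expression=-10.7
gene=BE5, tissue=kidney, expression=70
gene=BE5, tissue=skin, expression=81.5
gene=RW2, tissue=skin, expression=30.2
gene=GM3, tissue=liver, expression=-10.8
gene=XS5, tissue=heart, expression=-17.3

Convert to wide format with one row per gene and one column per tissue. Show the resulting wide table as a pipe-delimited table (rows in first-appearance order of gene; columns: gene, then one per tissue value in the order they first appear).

| gene | skin | kidney | heart | liver |
| GM3 | 60.4 | -3.9 | -13.5 | -10.8 |
| XS5 | -2.2 | 18.8 | -17.3 | -18.2 |
| RW2 | 30.2 | -10.7 | 64.9 | 73.9 |
| BE5 | 81.5 | 70 | 22.8 | 91.4 |

Columns: gene plus the 4 distinct tissue values (skin, kidney, heart, liver).
For example, row GM3 column skin takes expression=60.4 from the long row (GM3, skin).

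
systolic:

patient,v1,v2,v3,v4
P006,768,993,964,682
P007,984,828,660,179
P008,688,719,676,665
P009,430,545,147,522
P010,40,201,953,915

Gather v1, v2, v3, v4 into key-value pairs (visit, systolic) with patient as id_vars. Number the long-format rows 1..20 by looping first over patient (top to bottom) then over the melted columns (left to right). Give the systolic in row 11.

20 rows total (5 × 4). Row 11: index ⌊(11-1)/4⌋ = 2 into patient → P008; (11-1) mod 4 = 2 into the melted columns → v3.
So row 11 is (P008, v3, 676); systolic = 676.

676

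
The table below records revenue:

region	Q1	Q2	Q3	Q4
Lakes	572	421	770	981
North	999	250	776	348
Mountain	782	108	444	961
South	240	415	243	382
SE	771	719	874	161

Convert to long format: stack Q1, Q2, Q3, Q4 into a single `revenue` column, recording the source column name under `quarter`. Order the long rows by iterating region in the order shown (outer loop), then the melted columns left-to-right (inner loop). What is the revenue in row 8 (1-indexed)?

20 rows total (5 × 4). Row 8: index ⌊(8-1)/4⌋ = 1 into region → North; (8-1) mod 4 = 3 into the melted columns → Q4.
So row 8 is (North, Q4, 348); revenue = 348.

348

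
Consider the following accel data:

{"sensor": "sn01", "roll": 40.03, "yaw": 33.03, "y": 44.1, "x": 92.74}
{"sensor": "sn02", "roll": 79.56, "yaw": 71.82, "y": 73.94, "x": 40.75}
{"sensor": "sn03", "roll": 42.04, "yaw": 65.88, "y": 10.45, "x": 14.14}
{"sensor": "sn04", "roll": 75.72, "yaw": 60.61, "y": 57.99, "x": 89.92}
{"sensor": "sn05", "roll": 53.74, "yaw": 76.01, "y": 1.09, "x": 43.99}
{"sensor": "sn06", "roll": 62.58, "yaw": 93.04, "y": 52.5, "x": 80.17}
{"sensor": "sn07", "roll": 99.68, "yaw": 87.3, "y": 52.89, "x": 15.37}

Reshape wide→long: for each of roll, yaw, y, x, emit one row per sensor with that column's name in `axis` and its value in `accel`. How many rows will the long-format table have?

7 sensor values × 4 melted columns = 28 rows.

28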